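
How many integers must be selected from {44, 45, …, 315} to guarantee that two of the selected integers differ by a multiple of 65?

Group the integers by remainder mod 65; there are 65 residue classes, each nonempty in this range.
Choosing one from each class (65 integers) avoids any shared remainder.
One more choice must repeat a class, so two differ by a multiple of 65. Hence 65 + 1 = 66.

66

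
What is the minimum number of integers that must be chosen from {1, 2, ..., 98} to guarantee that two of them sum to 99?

50

Partition {1, …, 98} into 49 pairs: {1,98}, {2,97}, …, {49,50}.
Choosing 49 integers — say the integers 1 through 49 — takes one from each pair and avoids the property.
Choosing 50 forces two into the same pair by pigeonhole, and those sum to 99. So 50.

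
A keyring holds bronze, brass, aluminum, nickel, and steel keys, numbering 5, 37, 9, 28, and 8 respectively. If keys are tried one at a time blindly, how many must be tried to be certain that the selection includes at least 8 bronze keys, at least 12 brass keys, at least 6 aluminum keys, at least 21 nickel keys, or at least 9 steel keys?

The worst case stops just short of every target: all 5 bronze, 11 brass, 5 aluminum, 20 nickel, 8 steel — 5 + 11 + 5 + 20 + 8 = 49 keys.
One more key must push some type to its target, so 49 + 1 = 50.

50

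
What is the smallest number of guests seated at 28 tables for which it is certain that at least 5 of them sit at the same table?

113

There are 28 tables acting as pigeonholes.
With 28 × 4 = 112 guests we could place exactly 4 in each, with no class reaching 5.
One more forces some class to hold 5, so 112 + 1 = 113.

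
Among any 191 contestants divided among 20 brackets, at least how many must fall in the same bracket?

If each of the 20 brackets held at most 9, the total would be at most 20 × 9 = 180 < 191, a contradiction.
So at least one holds ⌈191/20⌉ = 10.

10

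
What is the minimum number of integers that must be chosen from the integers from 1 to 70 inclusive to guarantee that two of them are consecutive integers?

36

Partition {1, …, 70} into 35 pairs: {1,2}, {3,4}, …, {69,70}.
Choosing 35 integers — say the 35 even numbers 2, 4, …, 70 — takes one from each pair and avoids the property.
Choosing 36 forces two into the same pair by pigeonhole, and those are consecutive. So 36.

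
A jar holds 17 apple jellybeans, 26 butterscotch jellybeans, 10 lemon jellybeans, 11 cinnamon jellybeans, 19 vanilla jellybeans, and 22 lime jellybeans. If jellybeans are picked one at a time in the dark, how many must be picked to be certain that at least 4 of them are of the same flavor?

Treat the 6 flavors as pigeonholes.
The worst case takes 3 jellybeans of each flavor without reaching 4 of any: 6 × 3 = 18.
The next jellybean must bring some flavor to 4, so 18 + 1 = 19.

19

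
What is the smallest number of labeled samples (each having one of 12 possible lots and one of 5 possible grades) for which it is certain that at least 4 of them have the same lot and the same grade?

181

There are 12 × 5 = 60 (lot, grade) combinations acting as pigeonholes.
With 60 × 3 = 180 labeled samples we could place exactly 3 in each, with no (lot, grade) pair reaching 4.
One more forces some (lot, grade) pair to hold 4, so 180 + 1 = 181.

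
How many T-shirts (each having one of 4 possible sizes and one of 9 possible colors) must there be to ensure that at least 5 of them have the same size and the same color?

There are 4 × 9 = 36 (size, color) combinations acting as pigeonholes.
With 36 × 4 = 144 T-shirts we could place exactly 4 in each, with no (size, color) pair reaching 5.
One more forces some (size, color) pair to hold 5, so 144 + 1 = 145.

145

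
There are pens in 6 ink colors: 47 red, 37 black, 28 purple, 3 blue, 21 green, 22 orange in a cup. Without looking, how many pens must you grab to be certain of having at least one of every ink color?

156

The hardest ink color to obtain is blue: we could draw every other pen first — 158 − 3 = 155 pens — without a single blue one.
The next draw must be blue, so 155 + 1 = 156.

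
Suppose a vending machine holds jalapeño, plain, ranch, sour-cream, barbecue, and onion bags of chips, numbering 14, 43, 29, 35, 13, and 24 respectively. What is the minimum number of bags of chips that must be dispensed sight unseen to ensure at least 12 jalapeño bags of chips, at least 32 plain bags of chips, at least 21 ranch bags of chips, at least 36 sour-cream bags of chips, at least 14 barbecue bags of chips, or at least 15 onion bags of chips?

Each of the 6 flavors has its own threshold; avoid all of them simultaneously.
The worst case stops just short of every target: 11 jalapeño, 31 plain, 20 ranch, 35 sour-cream, 13 barbecue, 14 onion — 11 + 31 + 20 + 35 + 13 + 14 = 124 bags of chips.
One more bag of chips must push some flavor to its target, so 124 + 1 = 125.

125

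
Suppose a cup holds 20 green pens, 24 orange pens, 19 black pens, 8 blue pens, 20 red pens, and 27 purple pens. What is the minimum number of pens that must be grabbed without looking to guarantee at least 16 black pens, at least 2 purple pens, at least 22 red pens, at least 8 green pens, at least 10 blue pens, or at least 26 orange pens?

76

Each of the 6 ink colors has its own threshold; avoid all of them simultaneously.
The worst case stops just short of every target: 7 green, all 24 orange, 15 black, all 8 blue, all 20 red, 1 purple — 7 + 24 + 15 + 8 + 20 + 1 = 75 pens.
One more pen must push some ink color to its target, so 75 + 1 = 76.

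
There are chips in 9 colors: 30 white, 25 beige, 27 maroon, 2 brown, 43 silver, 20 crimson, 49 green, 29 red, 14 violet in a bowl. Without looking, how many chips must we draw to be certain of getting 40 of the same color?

226

Treat the 9 colors as pigeonholes.
In the worst case we take at most 39 of each color, but all 30 white, all 25 beige, all 27 maroon, all 2 brown, all 20 crimson, all 29 red, and all 14 violet (fewer than 39), giving 30 + 25 + 27 + 2 + 39 + 20 + 39 + 29 + 14 = 225.
One more chip then forces some color to 40, so 225 + 1 = 226.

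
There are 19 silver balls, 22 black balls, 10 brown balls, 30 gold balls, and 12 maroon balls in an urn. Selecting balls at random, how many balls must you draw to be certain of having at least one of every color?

84

The hardest color to obtain is brown: we could draw every other ball first — 93 − 10 = 83 balls — without a single brown one.
The next draw must be brown, so 83 + 1 = 84.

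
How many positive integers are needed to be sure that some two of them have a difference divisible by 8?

Two integers differ by a multiple of 8 exactly when they share a remainder mod 8.
There are 8 residue classes mod 8, so 8 integers can all lie in distinct classes.
One more integer must repeat a residue, giving a difference divisible by 8. So n = 8 + 1 = 9.

9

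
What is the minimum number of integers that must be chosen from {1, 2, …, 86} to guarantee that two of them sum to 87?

Partition {1, …, 86} into 43 pairs: {1,86}, {2,85}, …, {43,44}.
Choosing 43 integers — say the integers 1 through 43 — takes one from each pair and avoids the property.
Choosing 44 forces two into the same pair by pigeonhole, and those sum to 87. So 44.

44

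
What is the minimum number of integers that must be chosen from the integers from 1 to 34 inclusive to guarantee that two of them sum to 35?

18

Partition {1, …, 34} into 17 pairs: {1,34}, {2,33}, …, {17,18}.
Choosing 17 integers — say the integers 1 through 17 — takes one from each pair and avoids the property.
Choosing 18 forces two into the same pair by pigeonhole, and those sum to 35. So 18.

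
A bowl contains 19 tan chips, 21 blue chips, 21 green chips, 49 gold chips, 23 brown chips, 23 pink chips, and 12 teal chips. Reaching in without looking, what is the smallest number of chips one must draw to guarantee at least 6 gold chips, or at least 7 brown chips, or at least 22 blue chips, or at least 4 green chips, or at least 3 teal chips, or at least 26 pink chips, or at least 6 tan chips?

66

The worst case stops just short of every target: 5 tan, 21 blue, 3 green, 5 gold, 6 brown, all 23 pink, 2 teal — 5 + 21 + 3 + 5 + 6 + 23 + 2 = 65 chips.
One more chip must push some color to its target, so 65 + 1 = 66.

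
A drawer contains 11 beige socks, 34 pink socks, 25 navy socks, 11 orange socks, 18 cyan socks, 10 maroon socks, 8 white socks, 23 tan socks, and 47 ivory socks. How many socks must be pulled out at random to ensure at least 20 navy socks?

To avoid navy socks as long as possible, exhaust the other 8 colors first.
The worst case draws every non-navy sock first: 11 + 34 + 11 + 18 + 10 + 8 + 23 + 47 = 162.
The next 20 draws are then forced to be navy, giving 162 + 20 = 182.

182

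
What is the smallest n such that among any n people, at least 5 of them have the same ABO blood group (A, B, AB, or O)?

17

There are 4 ABO blood groups acting as pigeonholes.
With 4 × 4 = 16 people we could place exactly 4 in each, with no class reaching 5.
One more forces some class to hold 5, so 16 + 1 = 17.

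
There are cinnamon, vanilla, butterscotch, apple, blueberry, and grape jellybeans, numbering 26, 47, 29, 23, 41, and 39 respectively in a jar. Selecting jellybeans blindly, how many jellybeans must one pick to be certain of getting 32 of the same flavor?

172

Treat the 6 flavors as pigeonholes.
In the worst case we take at most 31 of each flavor, but all 26 cinnamon, all 29 butterscotch, and all 23 apple (fewer than 31), giving 26 + 31 + 29 + 23 + 31 + 31 = 171.
One more jellybean then forces some flavor to 32, so 171 + 1 = 172.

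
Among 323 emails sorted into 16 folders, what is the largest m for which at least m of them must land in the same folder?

The 323 emails fall into 16 folders.
If each of the 16 folders held at most 20, the total would be at most 16 × 20 = 320 < 323, a contradiction.
So at least one holds ⌈323/16⌉ = 21.

21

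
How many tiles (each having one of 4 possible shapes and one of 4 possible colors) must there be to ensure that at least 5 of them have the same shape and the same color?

There are 4 × 4 = 16 (shape, color) combinations acting as pigeonholes.
With 16 × 4 = 64 tiles we could place exactly 4 in each, with no (shape, color) pair reaching 5.
One more forces some (shape, color) pair to hold 5, so 64 + 1 = 65.

65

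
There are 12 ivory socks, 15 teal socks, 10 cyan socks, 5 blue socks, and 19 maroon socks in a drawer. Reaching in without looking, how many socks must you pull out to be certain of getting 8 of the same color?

34

In the worst case we take at most 7 of each color, but all 5 blue (fewer than 7), giving 7 + 7 + 7 + 5 + 7 = 33.
One more sock then forces some color to 8, so 33 + 1 = 34.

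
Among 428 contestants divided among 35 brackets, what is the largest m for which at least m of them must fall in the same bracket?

The 428 contestants fall into 35 brackets.
If each of the 35 brackets held at most 12, the total would be at most 35 × 12 = 420 < 428, a contradiction.
So at least one holds ⌈428/35⌉ = 13.

13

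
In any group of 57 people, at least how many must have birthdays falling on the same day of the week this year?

The 57 people fall into 7 days of the week.
If each of the 7 days of the week held at most 8, the total would be at most 7 × 8 = 56 < 57, a contradiction.
So at least one holds ⌈57/7⌉ = 9.

9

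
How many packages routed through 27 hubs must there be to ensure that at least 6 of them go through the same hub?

136

There are 27 hubs acting as pigeonholes.
With 27 × 5 = 135 packages we could place exactly 5 in each, with no class reaching 6.
One more forces some class to hold 6, so 135 + 1 = 136.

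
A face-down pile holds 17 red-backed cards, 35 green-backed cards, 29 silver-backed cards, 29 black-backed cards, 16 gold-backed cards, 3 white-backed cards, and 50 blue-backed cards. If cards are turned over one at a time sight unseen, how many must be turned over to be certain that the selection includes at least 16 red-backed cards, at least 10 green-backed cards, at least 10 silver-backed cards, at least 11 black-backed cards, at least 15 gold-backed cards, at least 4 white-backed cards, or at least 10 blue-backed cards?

70

The worst case stops just short of every target: 15 red-backed, 9 green-backed, 9 silver-backed, 10 black-backed, 14 gold-backed, 3 white-backed, 9 blue-backed — 15 + 9 + 9 + 10 + 14 + 3 + 9 = 69 cards.
One more card must push some back color to its target, so 69 + 1 = 70.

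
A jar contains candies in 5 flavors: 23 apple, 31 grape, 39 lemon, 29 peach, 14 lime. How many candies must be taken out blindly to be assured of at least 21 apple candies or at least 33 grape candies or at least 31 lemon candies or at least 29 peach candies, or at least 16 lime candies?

The worst case stops just short of every target: 20 apple, all 31 grape, 30 lemon, 28 peach, all 14 lime — 20 + 31 + 30 + 28 + 14 = 123 candies.
One more candy must push some flavor to its target, so 123 + 1 = 124.

124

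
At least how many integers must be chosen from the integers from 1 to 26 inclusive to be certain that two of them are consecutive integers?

14

Partition {1, …, 26} into 13 pairs: {1,2}, {3,4}, …, {25,26}.
Choosing 13 integers — say the 13 even numbers 2, 4, …, 26 — takes one from each pair and avoids the property.
Choosing 14 forces two into the same pair by pigeonhole, and those are consecutive. So 14.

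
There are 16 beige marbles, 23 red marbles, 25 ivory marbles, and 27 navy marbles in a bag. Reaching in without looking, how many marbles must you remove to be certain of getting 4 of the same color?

13

The worst case takes 3 marbles of each color without reaching 4 of any: 4 × 3 = 12.
The next marble must bring some color to 4, so 12 + 1 = 13.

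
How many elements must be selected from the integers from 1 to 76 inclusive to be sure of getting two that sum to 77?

Partition {1, …, 76} into 38 pairs: {1,76}, {2,75}, …, {38,39}.
Choosing 38 integers — say the integers 1 through 38 — takes one from each pair and avoids the property.
Choosing 39 forces two into the same pair by pigeonhole, and those sum to 77. So 39.

39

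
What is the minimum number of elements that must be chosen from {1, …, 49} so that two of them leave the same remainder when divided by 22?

Use the pigeonhole principle on residue classes: group the integers by remainder mod 22; there are 22 residue classes, each nonempty in this range.
Choosing one from each class (22 integers) avoids any shared remainder.
One more choice must repeat a class, so two differ by a multiple of 22. Hence 22 + 1 = 23.

23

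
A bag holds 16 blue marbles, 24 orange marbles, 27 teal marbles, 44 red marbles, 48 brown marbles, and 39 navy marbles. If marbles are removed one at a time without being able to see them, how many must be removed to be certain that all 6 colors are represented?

183

The hardest color to obtain is blue: we could draw every other marble first — 198 − 16 = 182 marbles — without a single blue one.
The next draw must be blue, so 182 + 1 = 183.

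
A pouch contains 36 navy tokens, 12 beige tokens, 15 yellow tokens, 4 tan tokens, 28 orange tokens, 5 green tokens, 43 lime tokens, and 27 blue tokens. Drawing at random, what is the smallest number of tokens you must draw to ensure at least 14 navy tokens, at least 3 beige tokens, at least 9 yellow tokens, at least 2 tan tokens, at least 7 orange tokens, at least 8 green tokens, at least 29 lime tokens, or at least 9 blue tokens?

72

Each of the 8 colors has its own threshold; avoid all of them simultaneously.
The worst case stops just short of every target: 13 navy, 2 beige, 8 yellow, 1 tan, 6 orange, all 5 green, 28 lime, 8 blue — 13 + 2 + 8 + 1 + 6 + 5 + 28 + 8 = 71 tokens.
One more token must push some color to its target, so 71 + 1 = 72.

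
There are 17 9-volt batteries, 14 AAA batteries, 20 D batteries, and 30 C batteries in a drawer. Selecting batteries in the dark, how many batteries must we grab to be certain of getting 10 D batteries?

71

The worst case draws every non-D battery first: 17 + 14 + 30 = 61.
The next 10 draws are then forced to be D, giving 61 + 10 = 71.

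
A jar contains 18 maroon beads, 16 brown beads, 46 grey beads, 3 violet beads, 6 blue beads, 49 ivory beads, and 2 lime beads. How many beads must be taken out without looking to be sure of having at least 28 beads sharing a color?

100

In the worst case we take at most 27 of each color, but all 18 maroon, all 16 brown, all 3 violet, all 6 blue, and all 2 lime (fewer than 27), giving 18 + 16 + 27 + 3 + 6 + 27 + 2 = 99.
One more bead then forces some color to 28, so 99 + 1 = 100.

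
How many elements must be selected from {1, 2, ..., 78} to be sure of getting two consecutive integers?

Partition {1, …, 78} into 39 pairs: {1,2}, {3,4}, …, {77,78}.
Choosing 39 integers — say the 39 even numbers 2, 4, …, 78 — takes one from each pair and avoids the property.
Choosing 40 forces two into the same pair by pigeonhole, and those are consecutive. So 40.

40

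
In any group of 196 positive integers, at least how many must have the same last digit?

20

If each of the 10 possible last digits held at most 19, the total would be at most 10 × 19 = 190 < 196, a contradiction.
So at least one holds ⌈196/10⌉ = 20.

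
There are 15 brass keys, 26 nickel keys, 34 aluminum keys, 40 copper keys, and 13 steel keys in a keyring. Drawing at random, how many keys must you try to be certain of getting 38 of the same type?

Treat the 5 types as pigeonholes.
In the worst case we take at most 37 of each type, but all 15 brass, all 26 nickel, all 34 aluminum, and all 13 steel (fewer than 37), giving 15 + 26 + 34 + 37 + 13 = 125.
One more key then forces some type to 38, so 125 + 1 = 126.

126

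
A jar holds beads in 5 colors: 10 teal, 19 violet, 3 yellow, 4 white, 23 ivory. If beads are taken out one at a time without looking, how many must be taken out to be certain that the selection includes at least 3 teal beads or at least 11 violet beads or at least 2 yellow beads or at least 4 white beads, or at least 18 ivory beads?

34

Each of the 5 colors has its own threshold; avoid all of them simultaneously.
The worst case stops just short of every target: 2 teal, 10 violet, 1 yellow, 3 white, 17 ivory — 2 + 10 + 1 + 3 + 17 = 33 beads.
One more bead must push some color to its target, so 33 + 1 = 34.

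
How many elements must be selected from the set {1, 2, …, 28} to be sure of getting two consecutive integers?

15

Partition {1, …, 28} into 14 pairs: {1,2}, {3,4}, …, {27,28}.
Choosing 14 integers — say the 14 even numbers 2, 4, …, 28 — takes one from each pair and avoids the property.
Choosing 15 forces two into the same pair by pigeonhole, and those are consecutive. So 15.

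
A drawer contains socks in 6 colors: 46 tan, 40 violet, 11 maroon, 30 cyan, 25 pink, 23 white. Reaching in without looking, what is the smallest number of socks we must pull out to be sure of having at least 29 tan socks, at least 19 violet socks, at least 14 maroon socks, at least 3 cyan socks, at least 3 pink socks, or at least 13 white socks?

The worst case stops just short of every target: 28 tan, 18 violet, all 11 maroon, 2 cyan, 2 pink, 12 white — 28 + 18 + 11 + 2 + 2 + 12 = 73 socks.
One more sock must push some color to its target, so 73 + 1 = 74.

74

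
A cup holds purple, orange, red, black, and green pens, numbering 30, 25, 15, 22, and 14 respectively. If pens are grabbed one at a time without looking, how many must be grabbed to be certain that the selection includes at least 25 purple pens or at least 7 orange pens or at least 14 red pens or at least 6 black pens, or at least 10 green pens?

The worst case stops just short of every target: 24 purple, 6 orange, 13 red, 5 black, 9 green — 24 + 6 + 13 + 5 + 9 = 57 pens.
One more pen must push some ink color to its target, so 57 + 1 = 58.

58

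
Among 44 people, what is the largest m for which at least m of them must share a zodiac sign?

There are 12 zodiac signs, which serve as the pigeonholes.
If each of the 12 zodiac signs held at most 3, the total would be at most 12 × 3 = 36 < 44, a contradiction.
So at least one holds ⌈44/12⌉ = 4.

4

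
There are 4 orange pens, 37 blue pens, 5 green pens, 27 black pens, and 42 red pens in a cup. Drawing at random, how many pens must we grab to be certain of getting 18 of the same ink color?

61

In the worst case we take at most 17 of each ink color, but all 4 orange and all 5 green (fewer than 17), giving 4 + 17 + 5 + 17 + 17 = 60.
One more pen then forces some ink color to 18, so 60 + 1 = 61.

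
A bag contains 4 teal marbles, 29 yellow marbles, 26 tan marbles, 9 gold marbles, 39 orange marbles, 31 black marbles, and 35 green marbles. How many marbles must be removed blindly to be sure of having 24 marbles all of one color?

129

Treat the 7 colors as pigeonholes.
In the worst case we take at most 23 of each color, but all 4 teal and all 9 gold (fewer than 23), giving 4 + 23 + 23 + 9 + 23 + 23 + 23 = 128.
One more marble then forces some color to 24, so 128 + 1 = 129.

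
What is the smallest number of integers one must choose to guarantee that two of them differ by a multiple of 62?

Two integers differ by a multiple of 62 exactly when they share a remainder mod 62.
There are 62 residue classes mod 62, so 62 integers can all lie in distinct classes.
One more integer must repeat a residue, giving a difference divisible by 62. So n = 62 + 1 = 63.

63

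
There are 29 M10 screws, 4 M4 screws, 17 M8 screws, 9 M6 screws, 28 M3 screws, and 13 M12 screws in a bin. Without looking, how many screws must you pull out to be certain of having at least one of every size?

The hardest size to obtain is M4: we could draw every other screw first — 100 − 4 = 96 screws — without a single M4 one.
The next draw must be M4, so 96 + 1 = 97.

97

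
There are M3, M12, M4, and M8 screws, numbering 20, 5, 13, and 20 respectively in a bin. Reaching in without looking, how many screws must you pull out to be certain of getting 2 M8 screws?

40

The worst case draws every non-M8 screw first: 20 + 5 + 13 = 38.
The next 2 draws are then forced to be M8, giving 38 + 2 = 40.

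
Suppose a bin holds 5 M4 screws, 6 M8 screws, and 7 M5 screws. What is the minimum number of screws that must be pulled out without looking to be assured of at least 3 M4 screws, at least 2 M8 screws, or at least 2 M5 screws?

5

The worst case stops just short of every target: 2 M4, 1 M8, 1 M5 — 2 + 1 + 1 = 4 screws.
One more screw must push some size to its target, so 4 + 1 = 5.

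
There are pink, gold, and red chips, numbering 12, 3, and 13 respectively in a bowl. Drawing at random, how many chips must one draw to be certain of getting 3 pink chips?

The worst case draws every non-pink chip first: 3 + 13 = 16.
The next 3 draws are then forced to be pink, giving 16 + 3 = 19.

19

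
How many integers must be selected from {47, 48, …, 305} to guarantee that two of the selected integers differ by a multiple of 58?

59

Group the integers by remainder mod 58; there are 58 residue classes, each nonempty in this range.
Choosing one from each class (58 integers) avoids any shared remainder.
One more choice must repeat a class, so two differ by a multiple of 58. Hence 58 + 1 = 59.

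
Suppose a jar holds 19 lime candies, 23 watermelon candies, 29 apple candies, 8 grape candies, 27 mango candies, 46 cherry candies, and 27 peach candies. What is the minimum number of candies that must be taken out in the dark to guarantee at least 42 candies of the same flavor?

In the worst case we take at most 41 of each flavor, but all 19 lime, all 23 watermelon, all 29 apple, all 8 grape, all 27 mango, and all 27 peach (fewer than 41), giving 19 + 23 + 29 + 8 + 27 + 41 + 27 = 174.
One more candy then forces some flavor to 42, so 174 + 1 = 175.

175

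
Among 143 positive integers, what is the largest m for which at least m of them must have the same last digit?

There are 10 possible last digits, which serve as the pigeonholes.
If each of the 10 possible last digits held at most 14, the total would be at most 10 × 14 = 140 < 143, a contradiction.
So at least one holds ⌈143/10⌉ = 15.

15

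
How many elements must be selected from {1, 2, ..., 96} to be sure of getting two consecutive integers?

Partition {1, …, 96} into 48 pairs: {1,2}, {3,4}, …, {95,96}.
Choosing 48 integers — say the 48 even numbers 2, 4, …, 96 — takes one from each pair and avoids the property.
Choosing 49 forces two into the same pair by pigeonhole, and those are consecutive. So 49.

49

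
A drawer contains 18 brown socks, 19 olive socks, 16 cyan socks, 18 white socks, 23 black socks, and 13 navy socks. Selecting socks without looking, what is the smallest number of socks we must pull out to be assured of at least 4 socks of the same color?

The worst case takes 3 socks of each color without reaching 4 of any: 6 × 3 = 18.
The next sock must bring some color to 4, so 18 + 1 = 19.

19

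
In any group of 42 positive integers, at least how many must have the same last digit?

The 42 positive integers fall into 10 possible last digits.
If each of the 10 possible last digits held at most 4, the total would be at most 10 × 4 = 40 < 42, a contradiction.
So at least one holds ⌈42/10⌉ = 5.

5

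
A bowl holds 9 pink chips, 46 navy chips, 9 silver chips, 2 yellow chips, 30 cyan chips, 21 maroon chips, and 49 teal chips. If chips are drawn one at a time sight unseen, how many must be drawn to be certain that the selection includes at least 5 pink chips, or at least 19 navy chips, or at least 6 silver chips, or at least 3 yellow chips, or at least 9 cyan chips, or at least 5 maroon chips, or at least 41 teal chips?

82

The worst case stops just short of every target: 4 pink, 18 navy, 5 silver, 2 yellow, 8 cyan, 4 maroon, 40 teal — 4 + 18 + 5 + 2 + 8 + 4 + 40 = 81 chips.
One more chip must push some color to its target, so 81 + 1 = 82.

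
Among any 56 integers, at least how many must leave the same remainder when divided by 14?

The 56 integers fall into 14 residue classes modulo 14.
If each of the 14 residue classes modulo 14 held at most 3, the total would be at most 14 × 3 = 42 < 56, a contradiction.
So at least one holds ⌈56/14⌉ = 4.

4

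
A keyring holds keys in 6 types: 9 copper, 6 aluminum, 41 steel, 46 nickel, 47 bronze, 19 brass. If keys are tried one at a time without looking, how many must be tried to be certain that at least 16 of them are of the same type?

76

In the worst case we take at most 15 of each type, but all 9 copper and all 6 aluminum (fewer than 15), giving 9 + 6 + 15 + 15 + 15 + 15 = 75.
One more key then forces some type to 16, so 75 + 1 = 76.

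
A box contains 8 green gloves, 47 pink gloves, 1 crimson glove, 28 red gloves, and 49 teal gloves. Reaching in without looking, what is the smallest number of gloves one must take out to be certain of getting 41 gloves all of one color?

118

In the worst case we take at most 40 of each color, but all 8 green, all 1 crimson, and all 28 red (fewer than 40), giving 8 + 40 + 1 + 28 + 40 = 117.
One more glove then forces some color to 41, so 117 + 1 = 118.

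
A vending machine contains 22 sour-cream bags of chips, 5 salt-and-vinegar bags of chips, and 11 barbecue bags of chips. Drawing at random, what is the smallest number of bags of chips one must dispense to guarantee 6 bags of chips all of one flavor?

16

The worst case takes 5 bags of chips of each flavor without reaching 6 of any: 3 × 5 = 15.
The next bag of chips must bring some flavor to 6, so 15 + 1 = 16.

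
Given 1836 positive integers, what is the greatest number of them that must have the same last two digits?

19

The 1836 positive integers fall into 100 possible two-digit endings.
If each of the 100 possible two-digit endings held at most 18, the total would be at most 100 × 18 = 1800 < 1836, a contradiction.
So at least one holds ⌈1836/100⌉ = 19.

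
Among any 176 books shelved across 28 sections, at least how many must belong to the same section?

7

The 176 books fall into 28 sections.
If each of the 28 sections held at most 6, the total would be at most 28 × 6 = 168 < 176, a contradiction.
So at least one holds ⌈176/28⌉ = 7.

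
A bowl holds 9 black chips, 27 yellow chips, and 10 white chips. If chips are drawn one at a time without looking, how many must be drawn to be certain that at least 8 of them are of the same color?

The worst case takes 7 chips of each color without reaching 8 of any: 3 × 7 = 21.
The next chip must bring some color to 8, so 21 + 1 = 22.

22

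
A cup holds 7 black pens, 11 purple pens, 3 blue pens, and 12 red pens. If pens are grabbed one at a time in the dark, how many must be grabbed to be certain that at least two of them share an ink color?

5

Treat the 4 ink colors as pigeonholes.
The worst case takes 1 pen of each ink color without reaching 2 of any: 4 × 1 = 4.
The next pen must bring some ink color to 2, so 4 + 1 = 5.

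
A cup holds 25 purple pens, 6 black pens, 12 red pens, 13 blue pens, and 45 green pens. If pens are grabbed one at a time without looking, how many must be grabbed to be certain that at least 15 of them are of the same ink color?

In the worst case we take at most 14 of each ink color, but all 6 black, all 12 red, and all 13 blue (fewer than 14), giving 14 + 6 + 12 + 13 + 14 = 59.
One more pen then forces some ink color to 15, so 59 + 1 = 60.

60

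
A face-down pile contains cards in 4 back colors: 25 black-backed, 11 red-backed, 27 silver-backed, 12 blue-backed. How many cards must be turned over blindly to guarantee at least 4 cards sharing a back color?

The worst case takes 3 cards of each back color without reaching 4 of any: 4 × 3 = 12.
The next card must bring some back color to 4, so 12 + 1 = 13.

13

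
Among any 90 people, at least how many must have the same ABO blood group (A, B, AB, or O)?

The 90 people fall into 4 ABO blood groups.
If each of the 4 ABO blood groups held at most 22, the total would be at most 4 × 22 = 88 < 90, a contradiction.
So at least one holds ⌈90/4⌉ = 23.

23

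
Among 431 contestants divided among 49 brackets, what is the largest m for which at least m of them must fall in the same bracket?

9

If each of the 49 brackets held at most 8, the total would be at most 49 × 8 = 392 < 431, a contradiction.
So at least one holds ⌈431/49⌉ = 9.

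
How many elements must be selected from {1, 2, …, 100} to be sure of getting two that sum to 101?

Partition {1, …, 100} into 50 pairs: {1,100}, {2,99}, …, {50,51}.
Choosing 50 integers — say the integers 1 through 50 — takes one from each pair and avoids the property.
Choosing 51 forces two into the same pair by pigeonhole, and those sum to 101. So 51.

51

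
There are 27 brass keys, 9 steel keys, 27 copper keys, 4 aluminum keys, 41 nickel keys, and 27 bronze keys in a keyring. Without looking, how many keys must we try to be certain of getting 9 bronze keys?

117

The worst case draws every non-bronze key first: 27 + 9 + 27 + 4 + 41 = 108.
The next 9 draws are then forced to be bronze, giving 108 + 9 = 117.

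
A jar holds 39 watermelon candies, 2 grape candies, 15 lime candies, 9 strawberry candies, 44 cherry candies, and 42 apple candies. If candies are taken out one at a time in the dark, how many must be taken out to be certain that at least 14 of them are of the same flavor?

In the worst case we take at most 13 of each flavor, but all 2 grape and all 9 strawberry (fewer than 13), giving 13 + 2 + 13 + 9 + 13 + 13 = 63.
One more candy then forces some flavor to 14, so 63 + 1 = 64.

64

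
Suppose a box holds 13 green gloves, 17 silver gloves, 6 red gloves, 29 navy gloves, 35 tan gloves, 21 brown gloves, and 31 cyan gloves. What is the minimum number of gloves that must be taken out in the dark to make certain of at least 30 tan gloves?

147

To avoid tan gloves as long as possible, exhaust the other 6 colors first.
The worst case draws every non-tan glove first: 13 + 17 + 6 + 29 + 21 + 31 = 117.
The next 30 draws are then forced to be tan, giving 117 + 30 = 147.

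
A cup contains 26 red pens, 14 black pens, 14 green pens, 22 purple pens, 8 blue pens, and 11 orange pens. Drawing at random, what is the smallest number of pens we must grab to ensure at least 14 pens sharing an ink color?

Treat the 6 ink colors as pigeonholes.
In the worst case we take at most 13 of each ink color, but all 8 blue and all 11 orange (fewer than 13), giving 13 + 13 + 13 + 13 + 8 + 11 = 71.
One more pen then forces some ink color to 14, so 71 + 1 = 72.

72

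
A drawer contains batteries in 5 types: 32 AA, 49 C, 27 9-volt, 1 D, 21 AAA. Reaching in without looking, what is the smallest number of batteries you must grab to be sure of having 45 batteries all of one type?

126

In the worst case we take at most 44 of each type, but all 32 AA, all 27 9-volt, all 1 D, and all 21 AAA (fewer than 44), giving 32 + 44 + 27 + 1 + 21 = 125.
One more battery then forces some type to 45, so 125 + 1 = 126.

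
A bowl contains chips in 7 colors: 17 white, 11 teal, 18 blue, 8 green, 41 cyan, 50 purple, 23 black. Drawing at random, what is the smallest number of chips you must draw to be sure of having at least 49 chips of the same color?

167

In the worst case we take at most 48 of each color, but all 17 white, all 11 teal, all 18 blue, all 8 green, all 41 cyan, and all 23 black (fewer than 48), giving 17 + 11 + 18 + 8 + 41 + 48 + 23 = 166.
One more chip then forces some color to 49, so 166 + 1 = 167.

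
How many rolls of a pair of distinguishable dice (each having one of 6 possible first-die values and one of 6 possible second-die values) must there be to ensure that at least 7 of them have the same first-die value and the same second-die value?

217

There are 6 × 6 = 36 (first-die value, second-die value) combinations acting as pigeonholes.
With 36 × 6 = 216 rolls of a pair of distinguishable dice we could place exactly 6 in each, with no (first-die value, second-die value) pair reaching 7.
One more forces some (first-die value, second-die value) pair to hold 7, so 216 + 1 = 217.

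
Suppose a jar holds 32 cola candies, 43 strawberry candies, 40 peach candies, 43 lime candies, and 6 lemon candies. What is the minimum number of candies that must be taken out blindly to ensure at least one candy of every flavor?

The hardest flavor to obtain is lemon: we could draw every other candy first — 164 − 6 = 158 candies — without a single lemon one.
The next draw must be lemon, so 158 + 1 = 159.

159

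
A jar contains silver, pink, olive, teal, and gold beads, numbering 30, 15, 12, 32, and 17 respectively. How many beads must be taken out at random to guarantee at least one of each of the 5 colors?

95

The hardest color to obtain is olive: we could draw every other bead first — 106 − 12 = 94 beads — without a single olive one.
The next draw must be olive, so 94 + 1 = 95.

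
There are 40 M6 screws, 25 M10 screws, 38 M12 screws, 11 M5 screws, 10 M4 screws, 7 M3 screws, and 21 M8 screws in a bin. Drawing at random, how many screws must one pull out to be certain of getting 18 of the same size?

In the worst case we take at most 17 of each size, but all 11 M5, all 10 M4, and all 7 M3 (fewer than 17), giving 17 + 17 + 17 + 11 + 10 + 7 + 17 = 96.
One more screw then forces some size to 18, so 96 + 1 = 97.

97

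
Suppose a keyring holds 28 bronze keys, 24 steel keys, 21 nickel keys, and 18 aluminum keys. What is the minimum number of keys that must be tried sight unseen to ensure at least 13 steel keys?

80

To avoid steel keys as long as possible, exhaust the other 3 types first.
The worst case draws every non-steel key first: 28 + 21 + 18 = 67.
The next 13 draws are then forced to be steel, giving 67 + 13 = 80.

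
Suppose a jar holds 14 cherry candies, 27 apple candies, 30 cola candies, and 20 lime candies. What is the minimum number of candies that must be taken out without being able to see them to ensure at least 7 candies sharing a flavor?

25

Treat the 4 flavors as pigeonholes.
The worst case takes 6 candies of each flavor without reaching 7 of any: 4 × 6 = 24.
The next candy must bring some flavor to 7, so 24 + 1 = 25.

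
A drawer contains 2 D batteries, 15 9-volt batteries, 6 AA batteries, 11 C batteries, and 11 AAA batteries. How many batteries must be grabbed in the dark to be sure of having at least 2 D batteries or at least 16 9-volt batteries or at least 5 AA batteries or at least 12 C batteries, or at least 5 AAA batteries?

36

Each of the 5 types has its own threshold; avoid all of them simultaneously.
The worst case stops just short of every target: 1 D, 15 9-volt, 4 AA, 11 C, 4 AAA — 1 + 15 + 4 + 11 + 4 = 35 batteries.
One more battery must push some type to its target, so 35 + 1 = 36.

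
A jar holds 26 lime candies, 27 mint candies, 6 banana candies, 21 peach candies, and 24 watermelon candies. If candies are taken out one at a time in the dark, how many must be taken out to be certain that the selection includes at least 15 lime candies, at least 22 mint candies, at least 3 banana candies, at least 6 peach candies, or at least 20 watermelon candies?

62

Each of the 5 flavors has its own threshold; avoid all of them simultaneously.
The worst case stops just short of every target: 14 lime, 21 mint, 2 banana, 5 peach, 19 watermelon — 14 + 21 + 2 + 5 + 19 = 61 candies.
One more candy must push some flavor to its target, so 61 + 1 = 62.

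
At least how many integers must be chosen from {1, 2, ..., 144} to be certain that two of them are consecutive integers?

73

Partition {1, …, 144} into 72 pairs: {1,2}, {3,4}, …, {143,144}.
Choosing 72 integers — say the 72 even numbers 2, 4, …, 144 — takes one from each pair and avoids the property.
Choosing 73 forces two into the same pair by pigeonhole, and those are consecutive. So 73.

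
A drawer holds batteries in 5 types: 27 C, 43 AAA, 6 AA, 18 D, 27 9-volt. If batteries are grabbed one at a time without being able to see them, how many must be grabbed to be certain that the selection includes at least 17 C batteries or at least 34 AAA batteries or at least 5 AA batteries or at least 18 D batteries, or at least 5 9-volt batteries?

75

Each of the 5 types has its own threshold; avoid all of them simultaneously.
The worst case stops just short of every target: 16 C, 33 AAA, 4 AA, 17 D, 4 9-volt — 16 + 33 + 4 + 17 + 4 = 74 batteries.
One more battery must push some type to its target, so 74 + 1 = 75.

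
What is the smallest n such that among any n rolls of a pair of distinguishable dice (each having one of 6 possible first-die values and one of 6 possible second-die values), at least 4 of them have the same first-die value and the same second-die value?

There are 6 × 6 = 36 (first-die value, second-die value) combinations acting as pigeonholes.
With 36 × 3 = 108 rolls of a pair of distinguishable dice we could place exactly 3 in each, with no (first-die value, second-die value) pair reaching 4.
One more forces some (first-die value, second-die value) pair to hold 4, so 108 + 1 = 109.

109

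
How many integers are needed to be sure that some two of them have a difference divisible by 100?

101

Use the pigeonhole principle on residue classes: two integers differ by a multiple of 100 exactly when they share a remainder mod 100.
There are 100 residue classes mod 100, so 100 integers can all lie in distinct classes.
One more integer must repeat a residue, giving a difference divisible by 100. So n = 100 + 1 = 101.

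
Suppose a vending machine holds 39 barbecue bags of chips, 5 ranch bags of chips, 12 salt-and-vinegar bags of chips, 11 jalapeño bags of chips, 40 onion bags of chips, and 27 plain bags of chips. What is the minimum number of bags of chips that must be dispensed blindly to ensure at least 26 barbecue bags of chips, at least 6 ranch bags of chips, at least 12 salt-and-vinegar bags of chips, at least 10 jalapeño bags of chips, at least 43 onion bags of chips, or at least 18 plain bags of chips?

108

The worst case stops just short of every target: 25 barbecue, 5 ranch, 11 salt-and-vinegar, 9 jalapeño, all 40 onion, 17 plain — 25 + 5 + 11 + 9 + 40 + 17 = 107 bags of chips.
One more bag of chips must push some flavor to its target, so 107 + 1 = 108.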